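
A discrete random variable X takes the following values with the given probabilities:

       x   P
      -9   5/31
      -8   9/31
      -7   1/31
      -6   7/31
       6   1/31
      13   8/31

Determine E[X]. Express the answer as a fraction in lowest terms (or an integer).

E[X] = (5/31)·(-9) + (9/31)·(-8) + (1/31)·(-7) + (7/31)·(-6) + (1/31)·6 + (8/31)·13
     = -56/31

-56/31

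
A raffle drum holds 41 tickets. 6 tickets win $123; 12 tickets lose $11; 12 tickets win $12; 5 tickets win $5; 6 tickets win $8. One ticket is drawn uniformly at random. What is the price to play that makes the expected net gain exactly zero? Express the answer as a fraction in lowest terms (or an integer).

E[payout] = (6/41)·123 + (12/41)·(-11) + (12/41)·12 + (5/41)·5 + (6/41)·8 = 823/41
Fair fee = E[payout] = 823/41

823/41 dollars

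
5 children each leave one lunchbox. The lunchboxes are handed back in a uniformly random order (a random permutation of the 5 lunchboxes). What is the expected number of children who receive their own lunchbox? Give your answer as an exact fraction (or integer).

1

Let Xᵢ = 1 if person i gets their own lunchbox. For each i, P(Xᵢ=1) = 1/5.
By linearity of expectation, E[X₁+…+X_5] = 5·(1/5) = 1.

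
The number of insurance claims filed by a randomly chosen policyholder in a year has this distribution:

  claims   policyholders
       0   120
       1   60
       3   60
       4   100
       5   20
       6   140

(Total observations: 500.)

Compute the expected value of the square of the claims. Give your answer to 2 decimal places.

15.48

Total = 500, so P(claims=0) = 120/500, etc.
E[X²] = (6/25)·0 + (3/25)·1 + (3/25)·9 + (1/5)·16 + (1/25)·25 + (7/25)·36
     = 387/25 ≈ 15.48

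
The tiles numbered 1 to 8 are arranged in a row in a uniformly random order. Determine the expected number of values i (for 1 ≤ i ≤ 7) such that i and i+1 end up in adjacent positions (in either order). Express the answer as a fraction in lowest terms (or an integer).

7/4

For each i ∈ {1,…,7}, let Xᵢ = 1 if i and i+1 are adjacent. P(Xᵢ=1) = 2·(8−1)!/8! = 2/8.
By linearity, E[ΣXᵢ] = (7)·(2/8) = 7/4.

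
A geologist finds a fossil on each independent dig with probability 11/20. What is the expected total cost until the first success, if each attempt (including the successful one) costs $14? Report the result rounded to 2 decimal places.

$25.45

E[#attempts] = 1/p = 20/11; E[cost] = 14·20/11 = 280/11.
≈ 25.45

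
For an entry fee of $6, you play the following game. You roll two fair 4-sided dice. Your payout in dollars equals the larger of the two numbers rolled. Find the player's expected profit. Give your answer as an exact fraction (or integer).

Distribution of the larger of the two numbers rolled: 1 w.p. 1/16, 2 w.p. 3/16, 3 w.p. 5/16, 4 w.p. 7/16
E[payout] = (1/16)·1 + (3/16)·2 + (5/16)·3 + (7/16)·4 = 25/8
Expected profit = 25/8 − 6 = -23/8

-23/8 dollars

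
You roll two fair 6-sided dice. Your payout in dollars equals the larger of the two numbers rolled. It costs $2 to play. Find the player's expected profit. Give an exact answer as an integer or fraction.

89/36 dollars

Distribution of the larger of the two numbers rolled: 1 w.p. 1/36, 2 w.p. 1/12, 3 w.p. 5/36, 4 w.p. 7/36, 5 w.p. 1/4, 6 w.p. 11/36
E[payout] = (1/36)·1 + (1/12)·2 + (5/36)·3 + (7/36)·4 + (1/4)·5 + (11/36)·6 = 161/36
Expected profit = 161/36 − 2 = 89/36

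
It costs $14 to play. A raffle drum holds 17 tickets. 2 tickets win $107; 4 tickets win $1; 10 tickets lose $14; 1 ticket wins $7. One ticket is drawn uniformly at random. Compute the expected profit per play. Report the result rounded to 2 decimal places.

-$9.00

E[payout] = (2/17)·107 + (4/17)·1 + (10/17)·(-14) + (1/17)·7 = 5
Expected profit = 5 − 14 = -9 ≈ -$9.00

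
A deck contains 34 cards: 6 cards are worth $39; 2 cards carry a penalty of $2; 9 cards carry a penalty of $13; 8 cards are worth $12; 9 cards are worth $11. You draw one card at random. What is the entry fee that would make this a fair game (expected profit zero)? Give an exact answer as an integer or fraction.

154/17 dollars

E[payout] = (6/34)·39 + (2/34)·(-2) + (9/34)·(-13) + (8/34)·12 + (9/34)·11 = 154/17
Fair fee = E[payout] = 154/17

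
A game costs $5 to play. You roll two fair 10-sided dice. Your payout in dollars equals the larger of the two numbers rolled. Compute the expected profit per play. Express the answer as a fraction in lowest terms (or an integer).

Distribution of the larger of the two numbers rolled: 1 w.p. 1/100, 2 w.p. 3/100, 3 w.p. 1/20, 4 w.p. 7/100, 5 w.p. 9/100, 6 w.p. 11/100, …
E[payout] = (1/100)·1 + (3/100)·2 + (1/20)·3 + (7/100)·4 + (9/100)·5 + (11/100)·6 + (13/100)·7 + (3/20)·8 + (17/100)·9 + (19/100)·10 = 143/20
Expected profit = 143/20 − 5 = 43/20

43/20 dollars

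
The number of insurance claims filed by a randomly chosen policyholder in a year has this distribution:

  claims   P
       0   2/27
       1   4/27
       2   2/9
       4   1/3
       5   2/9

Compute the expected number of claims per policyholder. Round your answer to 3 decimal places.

3.037

E[X] = (2/27)·0 + (4/27)·1 + (2/9)·2 + (1/3)·4 + (2/9)·5
     = 82/27 ≈ 3.037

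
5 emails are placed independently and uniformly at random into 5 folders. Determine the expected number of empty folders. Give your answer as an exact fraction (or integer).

1024/625

Let Xⱼ=1 if folder j is empty. P(Xⱼ=1) = ((5-1)/5)^5 = 1024/3125.
By linearity, E[#empty] = 5·1024/3125 = 1024/625.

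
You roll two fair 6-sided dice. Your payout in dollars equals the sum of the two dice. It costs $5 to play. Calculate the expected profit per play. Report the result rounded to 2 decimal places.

$2.00

Distribution of the sum of the two dice: 2 w.p. 1/36, 3 w.p. 1/18, 4 w.p. 1/12, 5 w.p. 1/9, 6 w.p. 5/36, 7 w.p. 1/6, …
E[payout] = (1/36)·2 + (1/18)·3 + (1/12)·4 + (1/9)·5 + (5/36)·6 + (1/6)·7 + (5/36)·8 + (1/9)·9 + (1/12)·10 + (1/18)·11 + (1/36)·12 = 7
Expected profit = 7 − 5 = 2 ≈ $2.00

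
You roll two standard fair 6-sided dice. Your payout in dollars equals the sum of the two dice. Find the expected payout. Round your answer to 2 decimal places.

$7.00

Distribution of the sum of the two dice: 2 w.p. 1/36, 3 w.p. 1/18, 4 w.p. 1/12, 5 w.p. 1/9, 6 w.p. 5/36, 7 w.p. 1/6, …
E[payout] = (1/36)·2 + (1/18)·3 + (1/12)·4 + (1/9)·5 + (5/36)·6 + (1/6)·7 + (5/36)·8 + (1/9)·9 + (1/12)·10 + (1/18)·11 + (1/36)·12 = 7
≈ $7.00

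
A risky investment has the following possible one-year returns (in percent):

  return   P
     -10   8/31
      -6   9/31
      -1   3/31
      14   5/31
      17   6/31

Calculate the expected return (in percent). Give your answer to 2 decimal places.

E[X] = (8/31)·(-10) + (9/31)·(-6) + (3/31)·(-1) + (5/31)·14 + (6/31)·17
     = 35/31 ≈ 1.13

1.13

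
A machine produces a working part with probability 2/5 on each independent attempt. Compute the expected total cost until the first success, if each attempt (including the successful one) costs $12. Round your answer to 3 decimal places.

$30.000

E[#attempts] = 1/p = 5/2; E[cost] = 12·5/2 = 30.
≈ 30.000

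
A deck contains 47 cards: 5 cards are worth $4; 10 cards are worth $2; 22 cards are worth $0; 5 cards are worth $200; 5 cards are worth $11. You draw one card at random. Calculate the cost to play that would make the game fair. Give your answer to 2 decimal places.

E[payout] = (5/47)·4 + (10/47)·2 + (22/47)·0 + (5/47)·200 + (5/47)·11 = 1095/47
Fair fee = E[payout] = 1095/47 ≈ $23.30

$23.30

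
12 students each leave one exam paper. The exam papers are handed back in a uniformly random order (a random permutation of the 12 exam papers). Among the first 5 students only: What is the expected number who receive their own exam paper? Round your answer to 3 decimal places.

Let Xᵢ = 1 if person i gets their own exam paper. For each i, P(Xᵢ=1) = 1/12.
By linearity of expectation, E[X₁+…+X_5] = 5·(1/12) = 5/12.
≈ 0.417

0.417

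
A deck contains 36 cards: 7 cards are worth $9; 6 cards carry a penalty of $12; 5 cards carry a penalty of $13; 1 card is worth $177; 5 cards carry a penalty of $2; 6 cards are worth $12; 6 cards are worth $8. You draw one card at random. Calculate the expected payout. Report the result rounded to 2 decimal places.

$5.92

E[payout] = (7/36)·9 + (6/36)·(-12) + (5/36)·(-13) + (1/36)·177 + (5/36)·(-2) + (6/36)·12 + (6/36)·8 = 71/12
≈ $5.92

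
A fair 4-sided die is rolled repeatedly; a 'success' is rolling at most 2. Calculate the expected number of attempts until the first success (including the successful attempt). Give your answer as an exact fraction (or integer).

2

For a geometric distribution, E[trials] = 1/p = 1/(1/2) = 2.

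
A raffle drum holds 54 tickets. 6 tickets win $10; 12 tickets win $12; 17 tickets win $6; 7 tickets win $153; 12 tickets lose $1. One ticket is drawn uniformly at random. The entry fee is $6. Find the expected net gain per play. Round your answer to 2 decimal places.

$19.28

E[payout] = (6/54)·10 + (12/54)·12 + (17/54)·6 + (7/54)·153 + (12/54)·(-1) = 455/18
Expected profit = 455/18 − 6 = 347/18 ≈ $19.28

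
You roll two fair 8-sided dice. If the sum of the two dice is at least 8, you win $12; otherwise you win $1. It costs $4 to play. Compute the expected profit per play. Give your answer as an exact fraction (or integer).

E[payout] = (21/64)·1 + (43/64)·12 = 537/64
Expected profit = 537/64 − 4 = 281/64

281/64 dollars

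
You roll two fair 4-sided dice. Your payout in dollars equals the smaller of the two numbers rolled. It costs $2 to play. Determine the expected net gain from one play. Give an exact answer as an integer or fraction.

Distribution of the smaller of the two numbers rolled: 1 w.p. 7/16, 2 w.p. 5/16, 3 w.p. 3/16, 4 w.p. 1/16
E[payout] = (7/16)·1 + (5/16)·2 + (3/16)·3 + (1/16)·4 = 15/8
Expected profit = 15/8 − 2 = -1/8

-1/8 dollars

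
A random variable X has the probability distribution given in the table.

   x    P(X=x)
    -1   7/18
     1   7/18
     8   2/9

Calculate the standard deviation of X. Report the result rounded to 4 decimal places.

3.4409

E[X] = 16/9, E[X²] = 15
Var(X) = E[X²] − (E[X])² = 15 − 256/81 = 959/81
SD(X) = √(959/81) ≈ 3.4409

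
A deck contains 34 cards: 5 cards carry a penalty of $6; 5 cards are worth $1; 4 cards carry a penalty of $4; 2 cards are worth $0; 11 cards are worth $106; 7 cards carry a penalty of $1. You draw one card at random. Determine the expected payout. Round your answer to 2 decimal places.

$32.88

E[payout] = (5/34)·(-6) + (5/34)·1 + (4/34)·(-4) + (2/34)·0 + (11/34)·106 + (7/34)·(-1) = 559/17
≈ $32.88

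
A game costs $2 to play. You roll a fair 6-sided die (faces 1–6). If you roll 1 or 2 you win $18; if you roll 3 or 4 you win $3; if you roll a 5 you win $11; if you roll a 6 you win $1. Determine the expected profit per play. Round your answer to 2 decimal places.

$7.00

E[payout] = (1/6)·1 + (1/3)·3 + (1/6)·11 + (1/3)·18 = 9
Expected profit = 9 − 2 = 7 ≈ $7.00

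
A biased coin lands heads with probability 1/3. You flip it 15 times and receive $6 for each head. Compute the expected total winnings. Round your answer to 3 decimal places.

$30.000

E[#heads] = 15·1/3 = 5 (linearity over flips).
E[winnings] = 6·5 = 30.
≈ 30.000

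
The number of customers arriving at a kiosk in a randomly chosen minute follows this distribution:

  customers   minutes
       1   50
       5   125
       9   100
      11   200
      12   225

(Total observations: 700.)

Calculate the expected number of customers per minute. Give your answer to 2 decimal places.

9.25

Total = 700, so P(customers=1) = 50/700, etc.
E[X] = (1/14)·1 + (5/28)·5 + (1/7)·9 + (2/7)·11 + (9/28)·12
     = 37/4 ≈ 9.25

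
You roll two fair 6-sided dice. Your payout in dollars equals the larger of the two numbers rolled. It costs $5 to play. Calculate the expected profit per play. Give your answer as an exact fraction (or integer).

Distribution of the larger of the two numbers rolled: 1 w.p. 1/36, 2 w.p. 1/12, 3 w.p. 5/36, 4 w.p. 7/36, 5 w.p. 1/4, 6 w.p. 11/36
E[payout] = (1/36)·1 + (1/12)·2 + (5/36)·3 + (7/36)·4 + (1/4)·5 + (11/36)·6 = 161/36
Expected profit = 161/36 − 5 = -19/36

-19/36 dollars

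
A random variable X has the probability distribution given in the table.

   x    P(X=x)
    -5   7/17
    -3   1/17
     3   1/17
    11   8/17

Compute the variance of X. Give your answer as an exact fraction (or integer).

16928/289

E[X] = (7/17)·(-5) + (1/17)·(-3) + (1/17)·3 + (8/17)·11 = 53/17
E[X²] = (7/17)·25 + (1/17)·9 + (1/17)·9 + (8/17)·121 = 1161/17
Var(X) = 1161/17 − (53/17)² = 16928/289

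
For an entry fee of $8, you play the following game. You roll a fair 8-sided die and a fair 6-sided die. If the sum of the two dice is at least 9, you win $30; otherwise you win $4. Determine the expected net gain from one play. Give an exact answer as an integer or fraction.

E[payout] = (9/16)·4 + (7/16)·30 = 123/8
Expected profit = 123/8 − 8 = 59/8

59/8 dollars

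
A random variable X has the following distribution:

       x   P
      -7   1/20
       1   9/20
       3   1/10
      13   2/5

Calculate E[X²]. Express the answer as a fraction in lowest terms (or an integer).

357/5

E[X²] = (1/20)·49 + (9/20)·1 + (1/10)·9 + (2/5)·169
     = 357/5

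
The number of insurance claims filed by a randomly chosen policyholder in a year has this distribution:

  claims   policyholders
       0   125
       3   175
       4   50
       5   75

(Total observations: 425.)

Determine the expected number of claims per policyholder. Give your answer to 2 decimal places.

2.59

Total = 425, so P(claims=0) = 125/425, etc.
E[X] = (5/17)·0 + (7/17)·3 + (2/17)·4 + (3/17)·5
     = 44/17 ≈ 2.59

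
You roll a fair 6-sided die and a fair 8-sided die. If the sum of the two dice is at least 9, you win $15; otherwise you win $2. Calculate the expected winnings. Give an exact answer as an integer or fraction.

123/16 dollars

E[payout] = (9/16)·2 + (7/16)·15 = 123/16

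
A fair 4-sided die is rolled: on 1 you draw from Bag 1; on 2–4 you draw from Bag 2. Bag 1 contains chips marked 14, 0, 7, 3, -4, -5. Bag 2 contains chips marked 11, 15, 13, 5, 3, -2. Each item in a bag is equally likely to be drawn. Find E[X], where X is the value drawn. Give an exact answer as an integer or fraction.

25/4

E[X | Bag 1] = (14 + 0 + 7 + 3 − 4 − 5)/6 = 5/2
E[X | Bag 2] = (11 + 15 + 13 + 5 + 3 − 2)/6 = 15/2
E[X] = (1/4)·5/2 + (3/4)·15/2 = 25/4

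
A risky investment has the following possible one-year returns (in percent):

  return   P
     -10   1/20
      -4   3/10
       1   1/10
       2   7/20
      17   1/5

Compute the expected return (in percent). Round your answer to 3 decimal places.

E[X] = (1/20)·(-10) + (3/10)·(-4) + (1/10)·1 + (7/20)·2 + (1/5)·17
     = 5/2 ≈ 2.500

2.500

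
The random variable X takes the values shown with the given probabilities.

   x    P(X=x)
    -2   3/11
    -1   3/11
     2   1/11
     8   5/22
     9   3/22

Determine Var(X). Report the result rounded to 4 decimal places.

E[X] = (3/11)·(-2) + (3/11)·(-1) + (1/11)·2 + (5/22)·8 + (3/22)·9 = 53/22
E[X²] = (3/11)·4 + (3/11)·1 + (1/11)·4 + (5/22)·64 + (3/22)·81 = 601/22
Var(X) = 601/22 − (53/22)² = 10413/484 ≈ 21.5145

21.5145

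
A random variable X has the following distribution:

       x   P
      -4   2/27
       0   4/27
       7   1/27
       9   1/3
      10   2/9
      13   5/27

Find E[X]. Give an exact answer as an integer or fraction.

205/27

E[X] = (2/27)·(-4) + (4/27)·0 + (1/27)·7 + (1/3)·9 + (2/9)·10 + (5/27)·13
     = 205/27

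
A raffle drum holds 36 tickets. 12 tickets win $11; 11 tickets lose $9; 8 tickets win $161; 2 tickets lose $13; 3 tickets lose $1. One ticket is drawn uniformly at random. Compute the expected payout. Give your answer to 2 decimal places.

$35.89

E[payout] = (12/36)·11 + (11/36)·(-9) + (8/36)·161 + (2/36)·(-13) + (3/36)·(-1) = 323/9
≈ $35.89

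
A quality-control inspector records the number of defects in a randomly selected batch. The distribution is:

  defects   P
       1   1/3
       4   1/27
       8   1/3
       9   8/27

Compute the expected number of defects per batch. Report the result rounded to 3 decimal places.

5.815

E[X] = (1/3)·1 + (1/27)·4 + (1/3)·8 + (8/27)·9
     = 157/27 ≈ 5.815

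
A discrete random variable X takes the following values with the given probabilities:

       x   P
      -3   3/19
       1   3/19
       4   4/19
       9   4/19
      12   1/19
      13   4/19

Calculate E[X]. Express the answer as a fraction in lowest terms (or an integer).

E[X] = (3/19)·(-3) + (3/19)·1 + (4/19)·4 + (4/19)·9 + (1/19)·12 + (4/19)·13
     = 110/19

110/19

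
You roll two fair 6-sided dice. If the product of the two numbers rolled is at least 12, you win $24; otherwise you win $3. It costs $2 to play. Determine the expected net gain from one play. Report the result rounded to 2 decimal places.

$10.92

E[payout] = (19/36)·3 + (17/36)·24 = 155/12
Expected profit = 155/12 − 2 = 131/12 ≈ $10.92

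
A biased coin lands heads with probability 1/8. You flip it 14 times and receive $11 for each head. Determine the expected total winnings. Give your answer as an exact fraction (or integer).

E[#heads] = 14·1/8 = 7/4 (linearity over flips).
E[winnings] = 11·7/4 = 77/4.

77/4 dollars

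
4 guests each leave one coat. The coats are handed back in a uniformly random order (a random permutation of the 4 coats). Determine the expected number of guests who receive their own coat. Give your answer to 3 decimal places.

1.000

Let Xᵢ = 1 if person i gets their own coat. For each i, P(Xᵢ=1) = 1/4.
By linearity of expectation, E[X₁+…+X_4] = 4·(1/4) = 1.
≈ 1.000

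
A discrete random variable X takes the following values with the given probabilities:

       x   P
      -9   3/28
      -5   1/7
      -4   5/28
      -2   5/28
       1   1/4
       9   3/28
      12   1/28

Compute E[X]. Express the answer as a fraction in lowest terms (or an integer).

-31/28

E[X] = (3/28)·(-9) + (1/7)·(-5) + (5/28)·(-4) + (5/28)·(-2) + (1/4)·1 + (3/28)·9 + (1/28)·12
     = -31/28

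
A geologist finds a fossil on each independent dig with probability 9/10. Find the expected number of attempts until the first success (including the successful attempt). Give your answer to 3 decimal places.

1.111

For a geometric distribution, E[trials] = 1/p = 1/(9/10) = 10/9.
≈ 1.111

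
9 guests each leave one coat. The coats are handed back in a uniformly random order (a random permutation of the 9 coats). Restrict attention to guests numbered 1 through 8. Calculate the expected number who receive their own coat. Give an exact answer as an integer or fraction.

8/9

Let Xᵢ = 1 if person i gets their own coat. For each i, P(Xᵢ=1) = 1/9.
By linearity of expectation, E[X₁+…+X_8] = 8·(1/9) = 8/9.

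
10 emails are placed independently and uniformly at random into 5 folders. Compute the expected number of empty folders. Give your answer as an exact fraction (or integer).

1048576/1953125

Let Xⱼ=1 if folder j is empty. P(Xⱼ=1) = ((5-1)/5)^10 = 1048576/9765625.
By linearity, E[#empty] = 5·1048576/9765625 = 1048576/1953125.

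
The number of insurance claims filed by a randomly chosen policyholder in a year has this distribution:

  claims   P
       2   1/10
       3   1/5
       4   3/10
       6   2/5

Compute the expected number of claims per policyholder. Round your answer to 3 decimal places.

E[X] = (1/10)·2 + (1/5)·3 + (3/10)·4 + (2/5)·6
     = 22/5 ≈ 4.400

4.400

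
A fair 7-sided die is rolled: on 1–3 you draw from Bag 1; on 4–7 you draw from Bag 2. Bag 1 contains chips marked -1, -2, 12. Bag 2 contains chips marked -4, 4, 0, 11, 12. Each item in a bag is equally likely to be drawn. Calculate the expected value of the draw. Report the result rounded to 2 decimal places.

3.91

E[X | Bag 1] = (-1 − 2 + 12)/3 = 3
E[X | Bag 2] = (-4 + 4 + 0 + 11 + 12)/5 = 23/5
E[X] = (3/7)·3 + (4/7)·23/5 = 137/35 ≈ 3.91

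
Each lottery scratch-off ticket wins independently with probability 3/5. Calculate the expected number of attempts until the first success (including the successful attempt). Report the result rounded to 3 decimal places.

For a geometric distribution, E[trials] = 1/p = 1/(3/5) = 5/3.
≈ 1.667

1.667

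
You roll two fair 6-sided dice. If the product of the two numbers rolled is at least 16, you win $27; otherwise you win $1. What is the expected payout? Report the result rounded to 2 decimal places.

E[payout] = (25/36)·1 + (11/36)·27 = 161/18
≈ $8.94

$8.94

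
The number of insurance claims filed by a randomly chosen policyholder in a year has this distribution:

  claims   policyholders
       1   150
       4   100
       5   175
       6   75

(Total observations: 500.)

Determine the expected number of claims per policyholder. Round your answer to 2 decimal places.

Total = 500, so P(claims=1) = 150/500, etc.
E[X] = (3/10)·1 + (1/5)·4 + (7/20)·5 + (3/20)·6
     = 15/4 ≈ 3.75

3.75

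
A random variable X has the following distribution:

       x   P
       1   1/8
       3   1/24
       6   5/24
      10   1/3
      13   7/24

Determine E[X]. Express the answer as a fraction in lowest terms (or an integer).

69/8

E[X] = (1/8)·1 + (1/24)·3 + (5/24)·6 + (1/3)·10 + (7/24)·13
     = 69/8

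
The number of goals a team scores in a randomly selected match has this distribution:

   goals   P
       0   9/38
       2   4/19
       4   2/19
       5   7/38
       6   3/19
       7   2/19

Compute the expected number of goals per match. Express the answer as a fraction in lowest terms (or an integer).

131/38

E[X] = (9/38)·0 + (4/19)·2 + (2/19)·4 + (7/38)·5 + (3/19)·6 + (2/19)·7
     = 131/38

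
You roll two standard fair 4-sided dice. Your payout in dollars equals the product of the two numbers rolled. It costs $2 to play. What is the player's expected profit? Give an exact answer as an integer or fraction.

Distribution of the product of the two numbers rolled: 1 w.p. 1/16, 2 w.p. 1/8, 3 w.p. 1/8, 4 w.p. 3/16, 6 w.p. 1/8, 8 w.p. 1/8, …
E[payout] = (1/16)·1 + (1/8)·2 + (1/8)·3 + (3/16)·4 + (1/8)·6 + (1/8)·8 + (1/16)·9 + (1/8)·12 + (1/16)·16 = 25/4
Expected profit = 25/4 − 2 = 17/4

17/4 dollars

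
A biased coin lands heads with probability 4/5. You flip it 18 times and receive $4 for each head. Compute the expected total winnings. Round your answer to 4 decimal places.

$57.6000

E[#heads] = 18·4/5 = 72/5 (linearity over flips).
E[winnings] = 4·72/5 = 288/5.
≈ 57.6000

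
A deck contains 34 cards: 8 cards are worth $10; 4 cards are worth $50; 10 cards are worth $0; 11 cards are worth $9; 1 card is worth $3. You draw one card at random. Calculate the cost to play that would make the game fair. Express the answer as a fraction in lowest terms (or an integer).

191/17 dollars

E[payout] = (8/34)·10 + (4/34)·50 + (10/34)·0 + (11/34)·9 + (1/34)·3 = 191/17
Fair fee = E[payout] = 191/17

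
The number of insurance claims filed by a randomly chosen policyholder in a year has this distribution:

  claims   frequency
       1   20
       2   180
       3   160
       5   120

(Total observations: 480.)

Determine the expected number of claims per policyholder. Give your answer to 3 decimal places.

3.042

Total = 480, so P(claims=1) = 20/480, etc.
E[X] = (1/24)·1 + (3/8)·2 + (1/3)·3 + (1/4)·5
     = 73/24 ≈ 3.042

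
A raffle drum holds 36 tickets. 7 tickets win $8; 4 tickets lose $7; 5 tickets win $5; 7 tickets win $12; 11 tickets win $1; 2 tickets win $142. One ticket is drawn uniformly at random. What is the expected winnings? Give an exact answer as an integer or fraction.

$12

E[payout] = (7/36)·8 + (4/36)·(-7) + (5/36)·5 + (7/36)·12 + (11/36)·1 + (2/36)·142 = 12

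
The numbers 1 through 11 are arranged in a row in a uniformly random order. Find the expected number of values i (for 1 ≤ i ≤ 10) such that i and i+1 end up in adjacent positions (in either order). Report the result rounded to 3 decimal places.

1.818

For each i ∈ {1,…,10}, let Xᵢ = 1 if i and i+1 are adjacent. P(Xᵢ=1) = 2·(11−1)!/11! = 2/11.
By linearity, E[ΣXᵢ] = (10)·(2/11) = 20/11.
≈ 1.818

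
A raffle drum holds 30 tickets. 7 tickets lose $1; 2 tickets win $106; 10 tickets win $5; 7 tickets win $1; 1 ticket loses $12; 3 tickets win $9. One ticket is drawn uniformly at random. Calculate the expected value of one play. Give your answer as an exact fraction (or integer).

E[payout] = (7/30)·(-1) + (2/30)·106 + (10/30)·5 + (7/30)·1 + (1/30)·(-12) + (3/30)·9 = 277/30

277/30 dollars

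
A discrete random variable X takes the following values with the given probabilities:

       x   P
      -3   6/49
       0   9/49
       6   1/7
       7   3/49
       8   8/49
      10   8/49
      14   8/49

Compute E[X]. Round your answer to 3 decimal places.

6.143

E[X] = (6/49)·(-3) + (9/49)·0 + (1/7)·6 + (3/49)·7 + (8/49)·8 + (8/49)·10 + (8/49)·14
     = 43/7 ≈ 6.143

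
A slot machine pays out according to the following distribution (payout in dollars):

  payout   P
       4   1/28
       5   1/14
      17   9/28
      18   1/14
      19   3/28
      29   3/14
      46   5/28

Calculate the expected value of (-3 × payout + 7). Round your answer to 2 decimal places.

E[-3x+7] = (1/28)·(-5) + (1/14)·(-8) + (9/28)·(-44) + (1/14)·(-47) + (3/28)·(-50) + (3/14)·(-80) + (5/28)·(-131)
     = -449/7 ≈ -64.14

-64.14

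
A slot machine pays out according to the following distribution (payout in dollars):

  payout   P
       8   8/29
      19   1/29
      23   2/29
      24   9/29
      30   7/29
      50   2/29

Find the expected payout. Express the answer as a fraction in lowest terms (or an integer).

655/29 dollars

E[X] = (8/29)·8 + (1/29)·19 + (2/29)·23 + (9/29)·24 + (7/29)·30 + (2/29)·50
     = 655/29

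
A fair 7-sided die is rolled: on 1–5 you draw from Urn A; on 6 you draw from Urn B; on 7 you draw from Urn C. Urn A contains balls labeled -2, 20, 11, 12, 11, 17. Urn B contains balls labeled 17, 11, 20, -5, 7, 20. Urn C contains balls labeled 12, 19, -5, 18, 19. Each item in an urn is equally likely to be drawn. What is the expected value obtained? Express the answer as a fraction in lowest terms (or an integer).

2453/210

E[X | Urn A] = (-2 + 20 + 11 + 12 + 11 + 17)/6 = 23/2
E[X | Urn B] = (17 + 11 + 20 − 5 + 7 + 20)/6 = 35/3
E[X | Urn C] = (12 + 19 − 5 + 18 + 19)/5 = 63/5
E[X] = (5/7)·23/2 + (1/7)·35/3 + (1/7)·63/5 = 2453/210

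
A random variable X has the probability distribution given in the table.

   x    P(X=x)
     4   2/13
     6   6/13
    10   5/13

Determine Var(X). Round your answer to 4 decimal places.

5.2544

E[X] = (2/13)·4 + (6/13)·6 + (5/13)·10 = 94/13
E[X²] = (2/13)·16 + (6/13)·36 + (5/13)·100 = 748/13
Var(X) = 748/13 − (94/13)² = 888/169 ≈ 5.2544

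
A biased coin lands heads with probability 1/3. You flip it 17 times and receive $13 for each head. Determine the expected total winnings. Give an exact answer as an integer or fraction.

221/3 dollars

E[#heads] = 17·1/3 = 17/3 (linearity over flips).
E[winnings] = 13·17/3 = 221/3.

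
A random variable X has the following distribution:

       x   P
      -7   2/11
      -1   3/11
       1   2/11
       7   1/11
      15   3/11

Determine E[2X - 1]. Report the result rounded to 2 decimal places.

E[2x-1] = (2/11)·(-15) + (3/11)·(-3) + (2/11)·1 + (1/11)·13 + (3/11)·29
     = 63/11 ≈ 5.73

5.73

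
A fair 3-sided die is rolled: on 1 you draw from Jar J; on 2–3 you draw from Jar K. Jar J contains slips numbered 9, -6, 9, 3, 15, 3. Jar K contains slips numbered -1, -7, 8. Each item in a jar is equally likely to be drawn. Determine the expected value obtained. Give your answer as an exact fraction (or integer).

11/6

E[X | Jar J] = (9 − 6 + 9 + 3 + 15 + 3)/6 = 11/2
E[X | Jar K] = (-1 − 7 + 8)/3 = 0
E[X] = (1/3)·11/2 + (2/3)·0 = 11/6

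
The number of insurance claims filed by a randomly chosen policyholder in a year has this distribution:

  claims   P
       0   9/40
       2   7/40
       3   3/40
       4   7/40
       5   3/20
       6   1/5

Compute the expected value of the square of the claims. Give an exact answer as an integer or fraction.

121/8

E[X²] = (9/40)·0 + (7/40)·4 + (3/40)·9 + (7/40)·16 + (3/20)·25 + (1/5)·36
     = 121/8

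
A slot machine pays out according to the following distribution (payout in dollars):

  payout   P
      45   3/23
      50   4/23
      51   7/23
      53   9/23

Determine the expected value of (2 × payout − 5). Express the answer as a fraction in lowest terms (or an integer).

2223/23

E[2x-5] = (3/23)·85 + (4/23)·95 + (7/23)·97 + (9/23)·101
     = 2223/23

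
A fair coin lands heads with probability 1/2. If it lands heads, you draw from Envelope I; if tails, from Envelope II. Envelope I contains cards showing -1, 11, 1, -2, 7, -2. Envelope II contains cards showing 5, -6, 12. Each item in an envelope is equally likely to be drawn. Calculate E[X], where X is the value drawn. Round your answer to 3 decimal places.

E[X | Envelope I] = (-1 + 11 + 1 − 2 + 7 − 2)/6 = 7/3
E[X | Envelope II] = (5 − 6 + 12)/3 = 11/3
E[X] = (1/2)·7/3 + (1/2)·11/3 = 3 ≈ 3.000

3.000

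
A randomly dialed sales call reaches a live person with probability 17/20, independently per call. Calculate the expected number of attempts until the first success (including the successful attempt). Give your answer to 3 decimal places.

For a geometric distribution, E[trials] = 1/p = 1/(17/20) = 20/17.
≈ 1.176

1.176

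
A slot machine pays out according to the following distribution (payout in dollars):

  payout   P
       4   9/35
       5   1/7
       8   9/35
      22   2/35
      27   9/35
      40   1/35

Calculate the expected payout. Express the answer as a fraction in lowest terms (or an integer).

92/7 dollars

E[X] = (9/35)·4 + (1/7)·5 + (9/35)·8 + (2/35)·22 + (9/35)·27 + (1/35)·40
     = 92/7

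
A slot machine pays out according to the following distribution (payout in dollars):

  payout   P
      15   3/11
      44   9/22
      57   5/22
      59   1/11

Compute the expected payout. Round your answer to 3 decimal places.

E[X] = (3/11)·15 + (9/22)·44 + (5/22)·57 + (1/11)·59
     = 889/22 ≈ 40.409

$40.409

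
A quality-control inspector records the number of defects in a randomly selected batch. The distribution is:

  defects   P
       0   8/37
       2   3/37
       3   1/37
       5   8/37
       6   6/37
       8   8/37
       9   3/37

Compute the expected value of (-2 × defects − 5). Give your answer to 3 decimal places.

-14.514

E[-2x-5] = (8/37)·(-5) + (3/37)·(-9) + (1/37)·(-11) + (8/37)·(-15) + (6/37)·(-17) + (8/37)·(-21) + (3/37)·(-23)
     = -537/37 ≈ -14.514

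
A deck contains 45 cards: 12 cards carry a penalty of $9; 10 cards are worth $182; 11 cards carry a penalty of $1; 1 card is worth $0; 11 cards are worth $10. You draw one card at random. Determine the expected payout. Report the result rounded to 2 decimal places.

E[payout] = (12/45)·(-9) + (10/45)·182 + (11/45)·(-1) + (1/45)·0 + (11/45)·10 = 1811/45
≈ $40.24

$40.24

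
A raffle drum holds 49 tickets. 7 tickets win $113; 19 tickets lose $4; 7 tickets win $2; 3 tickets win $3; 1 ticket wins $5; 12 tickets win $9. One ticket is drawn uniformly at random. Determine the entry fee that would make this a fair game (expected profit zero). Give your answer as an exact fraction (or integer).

851/49 dollars

E[payout] = (7/49)·113 + (19/49)·(-4) + (7/49)·2 + (3/49)·3 + (1/49)·5 + (12/49)·9 = 851/49
Fair fee = E[payout] = 851/49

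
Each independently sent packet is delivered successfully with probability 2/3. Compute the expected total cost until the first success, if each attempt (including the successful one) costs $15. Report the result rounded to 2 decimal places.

$22.50

E[#attempts] = 1/p = 3/2; E[cost] = 15·3/2 = 45/2.
≈ 22.50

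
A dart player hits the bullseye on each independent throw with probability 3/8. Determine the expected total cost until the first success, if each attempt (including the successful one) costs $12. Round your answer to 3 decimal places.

$32.000

E[#attempts] = 1/p = 8/3; E[cost] = 12·8/3 = 32.
≈ 32.000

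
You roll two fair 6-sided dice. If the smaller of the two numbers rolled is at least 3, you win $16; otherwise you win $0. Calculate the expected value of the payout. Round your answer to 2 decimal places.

E[payout] = (5/9)·0 + (4/9)·16 = 64/9
≈ $7.11

$7.11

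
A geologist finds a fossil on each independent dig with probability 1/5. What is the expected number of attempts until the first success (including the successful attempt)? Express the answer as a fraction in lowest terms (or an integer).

For a geometric distribution, E[trials] = 1/p = 1/(1/5) = 5.

5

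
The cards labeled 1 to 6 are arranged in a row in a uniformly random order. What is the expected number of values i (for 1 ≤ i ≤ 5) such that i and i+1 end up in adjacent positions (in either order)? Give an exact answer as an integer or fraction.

For each i ∈ {1,…,5}, let Xᵢ = 1 if i and i+1 are adjacent. P(Xᵢ=1) = 2·(6−1)!/6! = 2/6.
By linearity, E[ΣXᵢ] = (5)·(2/6) = 5/3.

5/3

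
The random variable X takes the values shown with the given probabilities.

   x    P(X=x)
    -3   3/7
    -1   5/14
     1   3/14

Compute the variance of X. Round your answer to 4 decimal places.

2.3878

E[X] = (3/7)·(-3) + (5/14)·(-1) + (3/14)·1 = -10/7
E[X²] = (3/7)·9 + (5/14)·1 + (3/14)·1 = 31/7
Var(X) = 31/7 − (-10/7)² = 117/49 ≈ 2.3878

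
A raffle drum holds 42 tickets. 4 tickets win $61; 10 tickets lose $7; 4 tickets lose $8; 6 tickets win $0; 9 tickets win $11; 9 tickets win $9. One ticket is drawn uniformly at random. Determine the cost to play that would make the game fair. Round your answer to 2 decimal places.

E[payout] = (4/42)·61 + (10/42)·(-7) + (4/42)·(-8) + (6/42)·0 + (9/42)·11 + (9/42)·9 = 23/3
Fair fee = E[payout] = 23/3 ≈ $7.67

$7.67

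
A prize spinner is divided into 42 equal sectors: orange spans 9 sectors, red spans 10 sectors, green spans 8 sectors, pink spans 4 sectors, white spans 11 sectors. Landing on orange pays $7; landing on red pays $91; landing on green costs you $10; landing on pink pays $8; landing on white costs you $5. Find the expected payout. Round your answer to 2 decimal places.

$20.71

E[payout] = (9/42)·7 + (10/42)·91 + (8/42)·(-10) + (4/42)·8 + (11/42)·(-5) = 145/7
≈ $20.71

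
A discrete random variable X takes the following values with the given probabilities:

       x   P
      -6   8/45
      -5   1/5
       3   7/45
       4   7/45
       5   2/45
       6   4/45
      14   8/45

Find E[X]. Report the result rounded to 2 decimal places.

E[X] = (8/45)·(-6) + (1/5)·(-5) + (7/45)·3 + (7/45)·4 + (2/45)·5 + (4/45)·6 + (8/45)·14
     = 34/15 ≈ 2.27

2.27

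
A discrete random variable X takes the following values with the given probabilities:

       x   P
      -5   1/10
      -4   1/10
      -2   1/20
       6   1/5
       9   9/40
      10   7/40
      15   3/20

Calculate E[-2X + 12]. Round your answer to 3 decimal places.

E[-2x+12] = (1/10)·22 + (1/10)·20 + (1/20)·16 + (1/5)·0 + (9/40)·(-6) + (7/40)·(-8) + (3/20)·(-18)
     = -9/20 ≈ -0.450

-0.450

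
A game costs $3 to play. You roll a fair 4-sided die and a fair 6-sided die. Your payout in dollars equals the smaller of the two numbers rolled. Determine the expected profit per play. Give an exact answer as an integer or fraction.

Distribution of the smaller of the two numbers rolled: 1 w.p. 3/8, 2 w.p. 7/24, 3 w.p. 5/24, 4 w.p. 1/8
E[payout] = (3/8)·1 + (7/24)·2 + (5/24)·3 + (1/8)·4 = 25/12
Expected profit = 25/12 − 3 = -11/12

-11/12 dollars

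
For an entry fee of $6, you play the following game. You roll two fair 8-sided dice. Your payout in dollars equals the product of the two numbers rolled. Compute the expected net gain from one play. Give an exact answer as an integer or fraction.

57/4 dollars

Distribution of the product of the two numbers rolled: 1 w.p. 1/64, 2 w.p. 1/32, 3 w.p. 1/32, 4 w.p. 3/64, 5 w.p. 1/32, 6 w.p. 1/16, …
E[payout] = (1/64)·1 + (1/32)·2 + (1/32)·3 + (3/64)·4 + (1/32)·5 + (1/16)·6 + (1/32)·7 + (1/16)·8 + (1/64)·9 + (1/32)·10 + (1/16)·12 + (1/32)·14 + (1/32)·15 + (3/64)·16 + (1/32)·18 + (1/32)·20 + (1/32)·21 + (1/16)·24 + (1/64)·25 + (1/32)·28 + (1/32)·30 + (1/32)·32 + (1/32)·35 + (1/64)·36 + (1/32)·40 + (1/32)·42 + (1/32)·48 + (1/64)·49 + (1/32)·56 + (1/64)·64 = 81/4
Expected profit = 81/4 − 6 = 57/4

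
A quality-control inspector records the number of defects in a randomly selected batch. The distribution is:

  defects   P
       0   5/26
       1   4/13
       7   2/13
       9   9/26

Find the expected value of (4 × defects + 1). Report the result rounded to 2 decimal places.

19.00

E[4x+1] = (5/26)·1 + (4/13)·5 + (2/13)·29 + (9/26)·37
     = 19 ≈ 19.00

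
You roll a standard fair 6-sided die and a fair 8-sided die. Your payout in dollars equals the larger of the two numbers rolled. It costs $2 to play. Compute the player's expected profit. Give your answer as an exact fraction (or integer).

155/48 dollars

Distribution of the larger of the two numbers rolled: 1 w.p. 1/48, 2 w.p. 1/16, 3 w.p. 5/48, 4 w.p. 7/48, 5 w.p. 3/16, 6 w.p. 11/48, …
E[payout] = (1/48)·1 + (1/16)·2 + (5/48)·3 + (7/48)·4 + (3/16)·5 + (11/48)·6 + (1/8)·7 + (1/8)·8 = 251/48
Expected profit = 251/48 − 2 = 155/48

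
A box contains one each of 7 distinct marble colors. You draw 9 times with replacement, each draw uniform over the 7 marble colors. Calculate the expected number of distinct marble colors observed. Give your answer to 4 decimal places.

5.2519

Let Xⱼ=1 if type j appears at least once. P(Xⱼ=1) = 1 − ((7−1)/7)^9 = 30275911/40353607.
E[#distinct] = 7·30275911/40353607 = 30275911/5764801.
≈ 5.2519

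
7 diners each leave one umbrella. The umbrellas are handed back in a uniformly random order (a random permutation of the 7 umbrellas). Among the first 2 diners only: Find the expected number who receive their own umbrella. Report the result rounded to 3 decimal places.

Let Xᵢ = 1 if person i gets their own umbrella. For each i, P(Xᵢ=1) = 1/7.
By linearity of expectation, E[X₁+…+X_2] = 2·(1/7) = 2/7.
≈ 0.286

0.286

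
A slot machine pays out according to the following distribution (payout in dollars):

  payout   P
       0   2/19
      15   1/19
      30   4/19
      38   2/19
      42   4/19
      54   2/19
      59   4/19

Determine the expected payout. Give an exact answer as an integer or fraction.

E[X] = (2/19)·0 + (1/19)·15 + (4/19)·30 + (2/19)·38 + (4/19)·42 + (2/19)·54 + (4/19)·59
     = 723/19

723/19 dollars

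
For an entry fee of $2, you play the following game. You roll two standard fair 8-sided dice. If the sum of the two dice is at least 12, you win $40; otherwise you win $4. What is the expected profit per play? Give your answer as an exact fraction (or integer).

167/16 dollars

E[payout] = (49/64)·4 + (15/64)·40 = 199/16
Expected profit = 199/16 − 2 = 167/16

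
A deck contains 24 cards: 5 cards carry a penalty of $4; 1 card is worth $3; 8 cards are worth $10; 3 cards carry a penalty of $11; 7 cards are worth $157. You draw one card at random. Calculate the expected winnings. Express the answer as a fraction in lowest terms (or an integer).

E[payout] = (5/24)·(-4) + (1/24)·3 + (8/24)·10 + (3/24)·(-11) + (7/24)·157 = 1129/24

1129/24 dollars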